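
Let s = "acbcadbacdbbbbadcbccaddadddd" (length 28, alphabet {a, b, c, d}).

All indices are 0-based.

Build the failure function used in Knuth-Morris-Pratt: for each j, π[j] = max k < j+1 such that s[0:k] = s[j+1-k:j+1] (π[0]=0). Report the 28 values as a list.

[0, 0, 0, 0, 1, 0, 0, 1, 2, 0, 0, 0, 0, 0, 1, 0, 0, 0, 0, 0, 1, 0, 0, 1, 0, 0, 0, 0]

π[0] = 0
j=1 s[j]='c': π[1]=0 (border '')
j=2 s[j]='b': π[2]=0 (border '')
j=3 s[j]='c': π[3]=0 (border '')
j=4 s[j]='a': π[4]=1 (border 'a')
j=5 s[j]='d': k: 1→0; π[5]=0 (border '')
j=6 s[j]='b': π[6]=0 (border '')
j=7 s[j]='a': π[7]=1 (border 'a')
j=8 s[j]='c': π[8]=2 (border 'ac')
j=9 s[j]='d': k: 2→0; π[9]=0 (border '')
j=10 s[j]='b': π[10]=0 (border '')
j=11 s[j]='b': π[11]=0 (border '')
j=12 s[j]='b': π[12]=0 (border '')
j=13 s[j]='b': π[13]=0 (border '')
j=14 s[j]='a': π[14]=1 (border 'a')
j=15 s[j]='d': k: 1→0; π[15]=0 (border '')
j=16 s[j]='c': π[16]=0 (border '')
j=17 s[j]='b': π[17]=0 (border '')
j=18 s[j]='c': π[18]=0 (border '')
j=19 s[j]='c': π[19]=0 (border '')
j=20 s[j]='a': π[20]=1 (border 'a')
j=21 s[j]='d': k: 1→0; π[21]=0 (border '')
j=22 s[j]='d': π[22]=0 (border '')
j=23 s[j]='a': π[23]=1 (border 'a')
j=24 s[j]='d': k: 1→0; π[24]=0 (border '')
j=25 s[j]='d': π[25]=0 (border '')
j=26 s[j]='d': π[26]=0 (border '')
j=27 s[j]='d': π[27]=0 (border '')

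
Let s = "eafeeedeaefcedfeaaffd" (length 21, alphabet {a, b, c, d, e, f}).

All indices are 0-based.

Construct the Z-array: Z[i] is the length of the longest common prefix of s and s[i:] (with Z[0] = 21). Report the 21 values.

[21, 0, 0, 1, 1, 1, 0, 2, 0, 1, 0, 0, 1, 0, 0, 2, 0, 0, 0, 0, 0]

Z[0]=21
i=1: fresh scan; Z[1]=0
i=2: fresh scan; Z[2]=0
i=3: fresh scan; Z[3]=1 grow→box=[3,4)
i=4: fresh scan; Z[4]=1 grow→box=[4,5)
i=5: fresh scan; Z[5]=1 grow→box=[5,6)
i=6: fresh scan; Z[6]=0
i=7: fresh scan; Z[7]=2 grow→box=[7,9)
i=8: min(r-i=1, Z[1]=0)=0; Z[8]=0
i=9: fresh scan; Z[9]=1 grow→box=[9,10)
i=10: fresh scan; Z[10]=0
i=11: fresh scan; Z[11]=0
i=12: fresh scan; Z[12]=1 grow→box=[12,13)
i=13: fresh scan; Z[13]=0
i=14: fresh scan; Z[14]=0
i=15: fresh scan; Z[15]=2 grow→box=[15,17)
i=16: min(r-i=1, Z[1]=0)=0; Z[16]=0
i=17: fresh scan; Z[17]=0
i=18: fresh scan; Z[18]=0
i=19: fresh scan; Z[19]=0
i=20: fresh scan; Z[20]=0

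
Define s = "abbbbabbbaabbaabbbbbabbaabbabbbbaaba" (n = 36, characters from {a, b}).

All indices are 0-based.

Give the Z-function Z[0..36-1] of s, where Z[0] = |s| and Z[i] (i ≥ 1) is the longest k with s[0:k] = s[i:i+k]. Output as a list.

[36, 0, 0, 0, 0, 4, 0, 0, 0, 1, 3, 0, 0, 1, 5, 0, 0, 0, 0, 0, 3, 0, 0, 1, 3, 0, 0, 6, 0, 0, 0, 0, 1, 2, 0, 1]

Z[0]=36
i=1: fresh scan; Z[1]=0
i=2: fresh scan; Z[2]=0
i=3: fresh scan; Z[3]=0
i=4: fresh scan; Z[4]=0
i=5: fresh scan; Z[5]=4 grow→box=[5,9)
i=6: min(r-i=3, Z[1]=0)=0; Z[6]=0
i=7: min(r-i=2, Z[2]=0)=0; Z[7]=0
i=8: min(r-i=1, Z[3]=0)=0; Z[8]=0
i=9: fresh scan; Z[9]=1 grow→box=[9,10)
i=10: fresh scan; Z[10]=3 grow→box=[10,13)
i=11: min(r-i=2, Z[1]=0)=0; Z[11]=0
i=12: min(r-i=1, Z[2]=0)=0; Z[12]=0
i=13: fresh scan; Z[13]=1 grow→box=[13,14)
i=14: fresh scan; Z[14]=5 grow→box=[14,19)
i=15: min(r-i=4, Z[1]=0)=0; Z[15]=0
i=16: min(r-i=3, Z[2]=0)=0; Z[16]=0
i=17: min(r-i=2, Z[3]=0)=0; Z[17]=0
i=18: min(r-i=1, Z[4]=0)=0; Z[18]=0
i=19: fresh scan; Z[19]=0
i=20: fresh scan; Z[20]=3 grow→box=[20,23)
i=21: min(r-i=2, Z[1]=0)=0; Z[21]=0
i=22: min(r-i=1, Z[2]=0)=0; Z[22]=0
i=23: fresh scan; Z[23]=1 grow→box=[23,24)
i=24: fresh scan; Z[24]=3 grow→box=[24,27)
i=25: min(r-i=2, Z[1]=0)=0; Z[25]=0
i=26: min(r-i=1, Z[2]=0)=0; Z[26]=0
i=27: fresh scan; Z[27]=6 grow→box=[27,33)
i=28: min(r-i=5, Z[1]=0)=0; Z[28]=0
i=29: min(r-i=4, Z[2]=0)=0; Z[29]=0
i=30: min(r-i=3, Z[3]=0)=0; Z[30]=0
i=31: min(r-i=2, Z[4]=0)=0; Z[31]=0
i=32: min(r-i=1, Z[5]=4)=1; Z[32]=1
i=33: fresh scan; Z[33]=2 grow→box=[33,35)
i=34: min(r-i=1, Z[1]=0)=0; Z[34]=0
i=35: fresh scan; Z[35]=1 grow→box=[35,36)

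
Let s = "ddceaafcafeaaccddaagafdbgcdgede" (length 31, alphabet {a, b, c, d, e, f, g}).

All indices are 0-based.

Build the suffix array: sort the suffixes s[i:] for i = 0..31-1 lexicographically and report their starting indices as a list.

rank→(start, suffix):
  0 → (11, 'aaccddaagafdbgcdgede')
  1 → (4, 'aafcafeaaccddaagafdbgcdgede')
  2 → (17, 'aagafdbgcdgede')
  3 → (12, 'accddaagafdbgcdgede')
  4 → (5, 'afcafeaaccddaagafdbgcdgede')
  5 → (20, 'afdbgcdgede')
  6 → (8, 'afeaaccddaagafdbgcdgede')
  7 → (18, 'agafdbgcdgede')
  8 → (23, 'bgcdgede')
  9 → (7, 'cafeaaccddaagafdbgcdgede')
  10 → (13, 'ccddaagafdbgcdgede')
  11 → (14, 'cddaagafdbgcdgede')
  12 → (25, 'cdgede')
  13 → (2, 'ceaafcafeaaccddaagafdbgcdgede')
  14 → (16, 'daagafdbgcdgede')
  15 → (22, 'dbgcdgede')
  16 → (1, 'dceaafcafeaaccddaagafdbgcdgede')
  17 → (15, 'ddaagafdbgcdgede')
  18 → (0, 'ddceaafcafeaaccddaagafdbgcdgede')
  19 → (29, 'de')
  20 → (26, 'dgede')
  21 → (30, 'e')
  22 → (10, 'eaaccddaagafdbgcdgede')
  23 → (3, 'eaafcafeaaccddaagafdbgcdgede')
  24 → (28, 'ede')
  25 → (6, 'fcafeaaccddaagafdbgcdgede')
  26 → (21, 'fdbgcdgede')
  27 → (9, 'feaaccddaagafdbgcdgede')
  28 → (19, 'gafdbgcdgede')
  29 → (24, 'gcdgede')
  30 → (27, 'gede')

[11, 4, 17, 12, 5, 20, 8, 18, 23, 7, 13, 14, 25, 2, 16, 22, 1, 15, 0, 29, 26, 30, 10, 3, 28, 6, 21, 9, 19, 24, 27]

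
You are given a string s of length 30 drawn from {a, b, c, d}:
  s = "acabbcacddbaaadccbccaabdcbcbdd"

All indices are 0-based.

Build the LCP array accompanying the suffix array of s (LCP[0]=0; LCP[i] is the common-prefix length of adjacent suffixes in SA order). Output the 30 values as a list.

[0, 2, 2, 1, 2, 1, 2, 1, 0, 1, 1, 2, 2, 1, 2, 0, 2, 2, 1, 3, 2, 1, 2, 1, 0, 1, 1, 2, 1, 2]

rank | idx | suffix
   0 |  11 | aaadccbccaabdcbcbdd
   1 |  20 | aabdcbcbdd
   2 |  12 | aadccbccaabdcbcbdd
   3 |   2 | abbcacddbaaadccbccaabdcbcbdd
   4 |  21 | abdcbcbdd
   5 |   0 | acabbcacddbaaadccbccaabdcbcbdd
   6 |   6 | acddbaaadccbccaabdcbcbdd
   7 |  13 | adccbccaabdcbcbdd
   8 |  10 | baaadccbccaabdcbcbdd
   9 |   3 | bbcacddbaaadccbccaabdcbcbdd
  10 |   4 | bcacddbaaadccbccaabdcbcbdd
  11 |  25 | bcbdd
  12 |  17 | bccaabdcbcbdd
  13 |  22 | bdcbcbdd
  14 |  27 | bdd
  15 |  19 | caabdcbcbdd
  16 |   1 | cabbcacddbaaadccbccaabdcbcbdd
  17 |   5 | cacddbaaadccbccaabdcbcbdd
  18 |  24 | cbcbdd
  19 |  16 | cbccaabdcbcbdd
  20 |  26 | cbdd
  21 |  18 | ccaabdcbcbdd
  22 |  15 | ccbccaabdcbcbdd
  23 |   7 | cddbaaadccbccaabdcbcbdd
  24 |  29 | d
  25 |   9 | dbaaadccbccaabdcbcbdd
  26 |  23 | dcbcbdd
  27 |  14 | dccbccaabdcbcbdd
  28 |  28 | dd
  29 |   8 | ddbaaadccbccaabdcbcbdd

SA = [11, 20, 12, 2, 21, 0, 6, 13, 10, 3, 4, 25, 17, 22, 27, 19, 1, 5, 24, 16, 26, 18, 15, 7, 29, 9, 23, 14, 28, 8]
i: (SA[i-1],SA[i]) lcp shared
  1: (11,20) 2 'aa'
  2: (20,12) 2 'aa'
  3: (12,2) 1 'a'
  4: (2,21) 2 'ab'
  5: (21,0) 1 'a'
  6: (0,6) 2 'ac'
  7: (6,13) 1 'a'
  8: (13,10) 0 ''
  9: (10,3) 1 'b'
  10: (3,4) 1 'b'
  11: (4,25) 2 'bc'
  12: (25,17) 2 'bc'
  13: (17,22) 1 'b'
  14: (22,27) 2 'bd'
  15: (27,19) 0 ''
  16: (19,1) 2 'ca'
  17: (1,5) 2 'ca'
  18: (5,24) 1 'c'
  19: (24,16) 3 'cbc'
  20: (16,26) 2 'cb'
  21: (26,18) 1 'c'
  22: (18,15) 2 'cc'
  23: (15,7) 1 'c'
  24: (7,29) 0 ''
  25: (29,9) 1 'd'
  26: (9,23) 1 'd'
  27: (23,14) 2 'dc'
  28: (14,28) 1 'd'
  29: (28,8) 2 'dd'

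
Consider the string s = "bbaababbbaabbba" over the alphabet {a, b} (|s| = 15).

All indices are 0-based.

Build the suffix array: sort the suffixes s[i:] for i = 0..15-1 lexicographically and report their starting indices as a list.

[14, 2, 9, 3, 10, 5, 13, 1, 8, 4, 12, 0, 7, 11, 6]

rank→(start, suffix):
  0 → (14, 'a')
  1 → (2, 'aababbbaabbba')
  2 → (9, 'aabbba')
  3 → (3, 'ababbbaabbba')
  4 → (10, 'abbba')
  5 → (5, 'abbbaabbba')
  6 → (13, 'ba')
  7 → (1, 'baababbbaabbba')
  8 → (8, 'baabbba')
  9 → (4, 'babbbaabbba')
  10 → (12, 'bba')
  11 → (0, 'bbaababbbaabbba')
  12 → (7, 'bbaabbba')
  13 → (11, 'bbba')
  14 → (6, 'bbbaabbba')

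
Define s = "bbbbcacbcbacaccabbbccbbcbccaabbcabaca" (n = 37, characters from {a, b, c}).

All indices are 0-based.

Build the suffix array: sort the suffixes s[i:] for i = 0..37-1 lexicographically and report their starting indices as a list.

sorted suffixes:
  #0 SA[0]=36  'a'
  #1 SA[1]=27  'aabbcabaca'
  #2 SA[2]=32  'abaca'
  #3 SA[3]=15  'abbbccbbcbccaabbcabaca'
  #4 SA[4]=28  'abbcabaca'
  #5 SA[5]=34  'aca'
  #6 SA[6]=10  'acaccabbbccbbcbccaabbcabaca'
  #7 SA[7]=5  'acbcbacaccabbbccbbcbccaabbcabaca'
  #8 SA[8]=12  'accabbbccbbcbccaabbcabaca'
  #9 SA[9]=33  'baca'
  #10 SA[10]=9  'bacaccabbbccbbcbccaabbcabaca'
  #11 SA[11]=0  'bbbbcacbcbacaccabbbccbbcbccaabbcabaca'
  #12 SA[12]=1  'bbbcacbcbacaccabbbccbbcbccaabbcabaca'
  #13 SA[13]=16  'bbbccbbcbccaabbcabaca'
  #14 SA[14]=29  'bbcabaca'
  #15 SA[15]=2  'bbcacbcbacaccabbbccbbcbccaabbcabaca'
  #16 SA[16]=21  'bbcbccaabbcabaca'
  #17 SA[17]=17  'bbccbbcbccaabbcabaca'
  #18 SA[18]=30  'bcabaca'
  #19 SA[19]=3  'bcacbcbacaccabbbccbbcbccaabbcabaca'
  #20 SA[20]=7  'bcbacaccabbbccbbcbccaabbcabaca'
  #21 SA[21]=22  'bcbccaabbcabaca'
  #22 SA[22]=24  'bccaabbcabaca'
  #23 SA[23]=18  'bccbbcbccaabbcabaca'
  #24 SA[24]=35  'ca'
  #25 SA[25]=26  'caabbcabaca'
  #26 SA[26]=31  'cabaca'
  #27 SA[27]=14  'cabbbccbbcbccaabbcabaca'
  #28 SA[28]=4  'cacbcbacaccabbbccbbcbccaabbcabaca'
  #29 SA[29]=11  'caccabbbccbbcbccaabbcabaca'
  #30 SA[30]=8  'cbacaccabbbccbbcbccaabbcabaca'
  #31 SA[31]=20  'cbbcbccaabbcabaca'
  #32 SA[32]=6  'cbcbacaccabbbccbbcbccaabbcabaca'
  #33 SA[33]=23  'cbccaabbcabaca'
  #34 SA[34]=25  'ccaabbcabaca'
  #35 SA[35]=13  'ccabbbccbbcbccaabbcabaca'
  #36 SA[36]=19  'ccbbcbccaabbcabaca'

[36, 27, 32, 15, 28, 34, 10, 5, 12, 33, 9, 0, 1, 16, 29, 2, 21, 17, 30, 3, 7, 22, 24, 18, 35, 26, 31, 14, 4, 11, 8, 20, 6, 23, 25, 13, 19]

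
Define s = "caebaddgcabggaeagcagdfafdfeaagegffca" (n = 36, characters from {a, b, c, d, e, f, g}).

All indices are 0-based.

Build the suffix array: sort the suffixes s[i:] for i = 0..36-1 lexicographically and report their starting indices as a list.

rank | idx | suffix
   0 |  35 | a
   1 |  27 | aagegffca
   2 |   9 | abggaeagcagdfafdfeaagegffca
   3 |   4 | addgcabggaeagcagdfafdfeaagegffca
   4 |  13 | aeagcagdfafdfeaagegffca
   5 |   1 | aebaddgcabggaeagcagdfafdfeaagegffca
   6 |  22 | afdfeaagegffca
   7 |  15 | agcagdfafdfeaagegffca
   8 |  18 | agdfafdfeaagegffca
   9 |  28 | agegffca
  10 |   3 | baddgcabggaeagcagdfafdfeaagegffca
  11 |  10 | bggaeagcagdfafdfeaagegffca
  12 |  34 | ca
  13 |   8 | cabggaeagcagdfafdfeaagegffca
  14 |   0 | caebaddgcabggaeagcagdfafdfeaagegffca
  15 |  17 | cagdfafdfeaagegffca
  16 |   5 | ddgcabggaeagcagdfafdfeaagegffca
  17 |  20 | dfafdfeaagegffca
  18 |  24 | dfeaagegffca
  19 |   6 | dgcabggaeagcagdfafdfeaagegffca
  20 |  26 | eaagegffca
  21 |  14 | eagcagdfafdfeaagegffca
  22 |   2 | ebaddgcabggaeagcagdfafdfeaagegffca
  23 |  30 | egffca
  24 |  21 | fafdfeaagegffca
  25 |  33 | fca
  26 |  23 | fdfeaagegffca
  27 |  25 | feaagegffca
  28 |  32 | ffca
  29 |  12 | gaeagcagdfafdfeaagegffca
  30 |   7 | gcabggaeagcagdfafdfeaagegffca
  31 |  16 | gcagdfafdfeaagegffca
  32 |  19 | gdfafdfeaagegffca
  33 |  29 | gegffca
  34 |  31 | gffca
  35 |  11 | ggaeagcagdfafdfeaagegffca

[35, 27, 9, 4, 13, 1, 22, 15, 18, 28, 3, 10, 34, 8, 0, 17, 5, 20, 24, 6, 26, 14, 2, 30, 21, 33, 23, 25, 32, 12, 7, 16, 19, 29, 31, 11]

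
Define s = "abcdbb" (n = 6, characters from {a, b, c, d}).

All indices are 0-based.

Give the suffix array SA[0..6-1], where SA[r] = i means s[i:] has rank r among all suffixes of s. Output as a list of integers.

[0, 5, 4, 1, 2, 3]

rank→(start, suffix):
  0 → (0, 'abcdbb')
  1 → (5, 'b')
  2 → (4, 'bb')
  3 → (1, 'bcdbb')
  4 → (2, 'cdbb')
  5 → (3, 'dbb')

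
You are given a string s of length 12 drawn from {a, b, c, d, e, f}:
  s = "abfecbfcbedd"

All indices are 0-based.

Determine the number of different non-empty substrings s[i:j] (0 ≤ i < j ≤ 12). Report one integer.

70

rank | idx | suffix
   0 |   0 | abfecbfcbedd
   1 |   8 | bedd
   2 |   5 | bfcbedd
   3 |   1 | bfecbfcbedd
   4 |   7 | cbedd
   5 |   4 | cbfcbedd
   6 |  11 | d
   7 |  10 | dd
   8 |   3 | ecbfcbedd
   9 |   9 | edd
  10 |   6 | fcbedd
  11 |   2 | fecbfcbedd

SA = [0, 8, 5, 1, 7, 4, 11, 10, 3, 9, 6, 2]
[i] adj suffixes → lcp
  [1] 0/8 → 0 ('')
  [2] 8/5 → 1 ('b')
  [3] 5/1 → 2 ('bf')
  [4] 1/7 → 0 ('')
  [5] 7/4 → 2 ('cb')
  [6] 4/11 → 0 ('')
  [7] 11/10 → 1 ('d')
  [8] 10/3 → 0 ('')
  [9] 3/9 → 1 ('e')
  [10] 9/6 → 0 ('')
  [11] 6/2 → 1 ('f')

n(n+1)/2 = 12·13/2 = 78
Σ LCP = 0 + 0 + 1 + 2 + 0 + 2 + 0 + 1 + 0 + 1 + 0 + 1 = 8
distinct = 78 − 8 = 70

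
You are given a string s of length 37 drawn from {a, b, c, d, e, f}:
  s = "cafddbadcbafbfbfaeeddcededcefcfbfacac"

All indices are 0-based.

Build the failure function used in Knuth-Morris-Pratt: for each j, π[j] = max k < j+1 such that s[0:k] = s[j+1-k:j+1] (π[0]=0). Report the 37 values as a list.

π[0] = 0
j=1 s[j]='a': π[1]=0 (border '')
j=2 s[j]='f': π[2]=0 (border '')
j=3 s[j]='d': π[3]=0 (border '')
j=4 s[j]='d': π[4]=0 (border '')
j=5 s[j]='b': π[5]=0 (border '')
j=6 s[j]='a': π[6]=0 (border '')
j=7 s[j]='d': π[7]=0 (border '')
j=8 s[j]='c': π[8]=1 (border 'c')
j=9 s[j]='b': k: 1→0; π[9]=0 (border '')
j=10 s[j]='a': π[10]=0 (border '')
j=11 s[j]='f': π[11]=0 (border '')
j=12 s[j]='b': π[12]=0 (border '')
j=13 s[j]='f': π[13]=0 (border '')
j=14 s[j]='b': π[14]=0 (border '')
j=15 s[j]='f': π[15]=0 (border '')
j=16 s[j]='a': π[16]=0 (border '')
j=17 s[j]='e': π[17]=0 (border '')
j=18 s[j]='e': π[18]=0 (border '')
j=19 s[j]='d': π[19]=0 (border '')
j=20 s[j]='d': π[20]=0 (border '')
j=21 s[j]='c': π[21]=1 (border 'c')
j=22 s[j]='e': k: 1→0; π[22]=0 (border '')
j=23 s[j]='d': π[23]=0 (border '')
j=24 s[j]='e': π[24]=0 (border '')
j=25 s[j]='d': π[25]=0 (border '')
j=26 s[j]='c': π[26]=1 (border 'c')
j=27 s[j]='e': k: 1→0; π[27]=0 (border '')
j=28 s[j]='f': π[28]=0 (border '')
j=29 s[j]='c': π[29]=1 (border 'c')
j=30 s[j]='f': k: 1→0; π[30]=0 (border '')
j=31 s[j]='b': π[31]=0 (border '')
j=32 s[j]='f': π[32]=0 (border '')
j=33 s[j]='a': π[33]=0 (border '')
j=34 s[j]='c': π[34]=1 (border 'c')
j=35 s[j]='a': π[35]=2 (border 'ca')
j=36 s[j]='c': k: 2→0; π[36]=1 (border 'c')

[0, 0, 0, 0, 0, 0, 0, 0, 1, 0, 0, 0, 0, 0, 0, 0, 0, 0, 0, 0, 0, 1, 0, 0, 0, 0, 1, 0, 0, 1, 0, 0, 0, 0, 1, 2, 1]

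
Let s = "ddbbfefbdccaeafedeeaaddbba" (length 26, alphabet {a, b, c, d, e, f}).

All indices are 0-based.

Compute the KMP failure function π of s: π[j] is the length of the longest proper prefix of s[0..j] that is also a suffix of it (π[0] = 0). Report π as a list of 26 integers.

π[0] = 0
j=1 s[j]='d': π[1]=1 (border 'd')
j=2 s[j]='b': k: 1→0; π[2]=0 (border '')
j=3 s[j]='b': π[3]=0 (border '')
j=4 s[j]='f': π[4]=0 (border '')
j=5 s[j]='e': π[5]=0 (border '')
j=6 s[j]='f': π[6]=0 (border '')
j=7 s[j]='b': π[7]=0 (border '')
j=8 s[j]='d': π[8]=1 (border 'd')
j=9 s[j]='c': k: 1→0; π[9]=0 (border '')
j=10 s[j]='c': π[10]=0 (border '')
j=11 s[j]='a': π[11]=0 (border '')
j=12 s[j]='e': π[12]=0 (border '')
j=13 s[j]='a': π[13]=0 (border '')
j=14 s[j]='f': π[14]=0 (border '')
j=15 s[j]='e': π[15]=0 (border '')
j=16 s[j]='d': π[16]=1 (border 'd')
j=17 s[j]='e': k: 1→0; π[17]=0 (border '')
j=18 s[j]='e': π[18]=0 (border '')
j=19 s[j]='a': π[19]=0 (border '')
j=20 s[j]='a': π[20]=0 (border '')
j=21 s[j]='d': π[21]=1 (border 'd')
j=22 s[j]='d': π[22]=2 (border 'dd')
j=23 s[j]='b': π[23]=3 (border 'ddb')
j=24 s[j]='b': π[24]=4 (border 'ddbb')
j=25 s[j]='a': k: 4→0; π[25]=0 (border '')

[0, 1, 0, 0, 0, 0, 0, 0, 1, 0, 0, 0, 0, 0, 0, 0, 1, 0, 0, 0, 0, 1, 2, 3, 4, 0]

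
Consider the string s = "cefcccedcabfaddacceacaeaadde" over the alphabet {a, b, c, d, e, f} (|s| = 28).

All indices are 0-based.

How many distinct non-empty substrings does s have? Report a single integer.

373

rank | idx | suffix
   0 |  23 | aadde
   1 |   9 | abfaddacceacaeaadde
   2 |  19 | acaeaadde
   3 |  15 | acceacaeaadde
   4 |  12 | addacceacaeaadde
   5 |  24 | adde
   6 |  21 | aeaadde
   7 |  10 | bfaddacceacaeaadde
   8 |   8 | cabfaddacceacaeaadde
   9 |  20 | caeaadde
  10 |   3 | cccedcabfaddacceacaeaadde
  11 |  16 | cceacaeaadde
  12 |   4 | ccedcabfaddacceacaeaadde
  13 |  17 | ceacaeaadde
  14 |   5 | cedcabfaddacceacaeaadde
  15 |   0 | cefcccedcabfaddacceacaeaadde
  16 |  14 | dacceacaeaadde
  17 |   7 | dcabfaddacceacaeaadde
  18 |  13 | ddacceacaeaadde
  19 |  25 | dde
  20 |  26 | de
  21 |  27 | e
  22 |  22 | eaadde
  23 |  18 | eacaeaadde
  24 |   6 | edcabfaddacceacaeaadde
  25 |   1 | efcccedcabfaddacceacaeaadde
  26 |  11 | faddacceacaeaadde
  27 |   2 | fcccedcabfaddacceacaeaadde

SA = [23, 9, 19, 15, 12, 24, 21, 10, 8, 20, 3, 16, 4, 17, 5, 0, 14, 7, 13, 25, 26, 27, 22, 18, 6, 1, 11, 2]
i: (SA[i-1],SA[i]) lcp shared
  1: (23,9) 1 'a'
  2: (9,19) 1 'a'
  3: (19,15) 2 'ac'
  4: (15,12) 1 'a'
  5: (12,24) 3 'add'
  6: (24,21) 1 'a'
  7: (21,10) 0 ''
  8: (10,8) 0 ''
  9: (8,20) 2 'ca'
  10: (20,3) 1 'c'
  11: (3,16) 2 'cc'
  12: (16,4) 3 'cce'
  13: (4,17) 1 'c'
  14: (17,5) 2 'ce'
  15: (5,0) 2 'ce'
  16: (0,14) 0 ''
  17: (14,7) 1 'd'
  18: (7,13) 1 'd'
  19: (13,25) 2 'dd'
  20: (25,26) 1 'd'
  21: (26,27) 0 ''
  22: (27,22) 1 'e'
  23: (22,18) 2 'ea'
  24: (18,6) 1 'e'
  25: (6,1) 1 'e'
  26: (1,11) 0 ''
  27: (11,2) 1 'f'

n(n+1)/2 = 28·29/2 = 406
Σ LCP = 0 + 1 + 1 + 2 + 1 + 3 + 1 + 0 + 0 + 2 + 1 + 2 + 3 + 1 + 2 + 2 + 0 + 1 + 1 + 2 + 1 + 0 + 1 + 2 + 1 + 1 + 0 + 1 = 33
distinct = 406 − 33 = 373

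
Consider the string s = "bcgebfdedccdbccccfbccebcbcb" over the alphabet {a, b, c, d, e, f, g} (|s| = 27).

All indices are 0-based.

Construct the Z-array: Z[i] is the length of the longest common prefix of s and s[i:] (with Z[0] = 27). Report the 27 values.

Z[0]=27
i=1: outside box; Z[1]=0
i=2: outside box; Z[2]=0
i=3: outside box; Z[3]=0
i=4: outside box; Z[4]=1 grow→box=[4,5)
i=5: outside box; Z[5]=0
i=6: outside box; Z[6]=0
i=7: outside box; Z[7]=0
i=8: outside box; Z[8]=0
i=9: outside box; Z[9]=0
i=10: outside box; Z[10]=0
i=11: outside box; Z[11]=0
i=12: outside box; Z[12]=2 grow→box=[12,14)
i=13: min(r-i=1, Z[1]=0)=0; Z[13]=0
i=14: outside box; Z[14]=0
i=15: outside box; Z[15]=0
i=16: outside box; Z[16]=0
i=17: outside box; Z[17]=0
i=18: outside box; Z[18]=2 grow→box=[18,20)
i=19: min(r-i=1, Z[1]=0)=0; Z[19]=0
i=20: outside box; Z[20]=0
i=21: outside box; Z[21]=0
i=22: outside box; Z[22]=2 grow→box=[22,24)
i=23: min(r-i=1, Z[1]=0)=0; Z[23]=0
i=24: outside box; Z[24]=2 grow→box=[24,26)
i=25: min(r-i=1, Z[1]=0)=0; Z[25]=0
i=26: outside box; Z[26]=1 grow→box=[26,27)

[27, 0, 0, 0, 1, 0, 0, 0, 0, 0, 0, 0, 2, 0, 0, 0, 0, 0, 2, 0, 0, 0, 2, 0, 2, 0, 1]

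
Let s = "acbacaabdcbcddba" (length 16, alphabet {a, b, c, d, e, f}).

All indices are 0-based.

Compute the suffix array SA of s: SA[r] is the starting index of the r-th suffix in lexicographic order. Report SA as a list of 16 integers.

[15, 5, 6, 3, 0, 14, 2, 10, 7, 4, 1, 9, 11, 13, 8, 12]

sorted suffixes:
  #0 SA[0]=15  'a'
  #1 SA[1]=5  'aabdcbcddba'
  #2 SA[2]=6  'abdcbcddba'
  #3 SA[3]=3  'acaabdcbcddba'
  #4 SA[4]=0  'acbacaabdcbcddba'
  #5 SA[5]=14  'ba'
  #6 SA[6]=2  'bacaabdcbcddba'
  #7 SA[7]=10  'bcddba'
  #8 SA[8]=7  'bdcbcddba'
  #9 SA[9]=4  'caabdcbcddba'
  #10 SA[10]=1  'cbacaabdcbcddba'
  #11 SA[11]=9  'cbcddba'
  #12 SA[12]=11  'cddba'
  #13 SA[13]=13  'dba'
  #14 SA[14]=8  'dcbcddba'
  #15 SA[15]=12  'ddba'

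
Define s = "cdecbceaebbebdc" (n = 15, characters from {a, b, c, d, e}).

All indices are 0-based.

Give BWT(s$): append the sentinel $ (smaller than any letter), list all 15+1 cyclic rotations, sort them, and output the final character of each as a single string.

ceecebde$bbccabd

rank  rotation          last
    0  $cdecbceaebbebdc  c
    1  aebbebdc$cdecbce  e
    2  bbebdc$cdecbceae  e
    3  bceaebbebdc$cdec  c
    4  bdc$cdecbceaebbe  e
    5  bebdc$cdecbceaeb  b
    6  c$cdecbceaebbebd  d
    7  cbceaebbebdc$cde  e
    8  cdecbceaebbebdc$  $
    9  ceaebbebdc$cdecb  b
   10  dc$cdecbceaebbeb  b
   11  decbceaebbebdc$c  c
   12  eaebbebdc$cdecbc  c
   13  ebbebdc$cdecbcea  a
   14  ebdc$cdecbceaebb  b
   15  ecbceaebbebdc$cd  d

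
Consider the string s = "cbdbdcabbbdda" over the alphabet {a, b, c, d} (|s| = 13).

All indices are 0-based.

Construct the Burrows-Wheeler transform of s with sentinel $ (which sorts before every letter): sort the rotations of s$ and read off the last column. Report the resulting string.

rank  rotation        last
    0  $cbdbdcabbbdda  a
    1  a$cbdbdcabbbdd  d
    2  abbbdda$cbdbdc  c
    3  bbbdda$cbdbdca  a
    4  bbdda$cbdbdcab  b
    5  bdbdcabbbdda$c  c
    6  bdcabbbdda$cbd  d
    7  bdda$cbdbdcabb  b
    8  cabbbdda$cbdbd  d
    9  cbdbdcabbbdda$  $
   10  da$cbdbdcabbbd  d
   11  dbdcabbbdda$cb  b
   12  dcabbbdda$cbdb  b
   13  dda$cbdbdcabbb  b

adcabcdbd$dbbb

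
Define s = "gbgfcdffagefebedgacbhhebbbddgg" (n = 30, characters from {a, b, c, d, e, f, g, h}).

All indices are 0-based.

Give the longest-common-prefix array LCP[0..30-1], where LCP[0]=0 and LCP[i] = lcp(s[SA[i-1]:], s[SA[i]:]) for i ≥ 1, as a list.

rank | idx | suffix
   0 |  17 | acbhhebbbddgg
   1 |   8 | agefebedgacbhhebbbddgg
   2 |  23 | bbbddgg
   3 |  24 | bbddgg
   4 |  25 | bddgg
   5 |  13 | bedgacbhhebbbddgg
   6 |   1 | bgfcdffagefebedgacbhhebbbddgg
   7 |  19 | bhhebbbddgg
   8 |  18 | cbhhebbbddgg
   9 |   4 | cdffagefebedgacbhhebbbddgg
  10 |  26 | ddgg
  11 |   5 | dffagefebedgacbhhebbbddgg
  12 |  15 | dgacbhhebbbddgg
  13 |  27 | dgg
  14 |  22 | ebbbddgg
  15 |  12 | ebedgacbhhebbbddgg
  16 |  14 | edgacbhhebbbddgg
  17 |  10 | efebedgacbhhebbbddgg
  18 |   7 | fagefebedgacbhhebbbddgg
  19 |   3 | fcdffagefebedgacbhhebbbddgg
  20 |  11 | febedgacbhhebbbddgg
  21 |   6 | ffagefebedgacbhhebbbddgg
  22 |  29 | g
  23 |  16 | gacbhhebbbddgg
  24 |   0 | gbgfcdffagefebedgacbhhebbbddgg
  25 |   9 | gefebedgacbhhebbbddgg
  26 |   2 | gfcdffagefebedgacbhhebbbddgg
  27 |  28 | gg
  28 |  21 | hebbbddgg
  29 |  20 | hhebbbddgg

SA = [17, 8, 23, 24, 25, 13, 1, 19, 18, 4, 26, 5, 15, 27, 22, 12, 14, 10, 7, 3, 11, 6, 29, 16, 0, 9, 2, 28, 21, 20]
rank  pair      lcp
   1  s[17:],s[8:]  1  'a'
   2  s[8:],s[23:]  0  ''
   3  s[23:],s[24:]  2  'bb'
   4  s[24:],s[25:]  1  'b'
   5  s[25:],s[13:]  1  'b'
   6  s[13:],s[1:]  1  'b'
   7  s[1:],s[19:]  1  'b'
   8  s[19:],s[18:]  0  ''
   9  s[18:],s[4:]  1  'c'
  10  s[4:],s[26:]  0  ''
  11  s[26:],s[5:]  1  'd'
  12  s[5:],s[15:]  1  'd'
  13  s[15:],s[27:]  2  'dg'
  14  s[27:],s[22:]  0  ''
  15  s[22:],s[12:]  2  'eb'
  16  s[12:],s[14:]  1  'e'
  17  s[14:],s[10:]  1  'e'
  18  s[10:],s[7:]  0  ''
  19  s[7:],s[3:]  1  'f'
  20  s[3:],s[11:]  1  'f'
  21  s[11:],s[6:]  1  'f'
  22  s[6:],s[29:]  0  ''
  23  s[29:],s[16:]  1  'g'
  24  s[16:],s[0:]  1  'g'
  25  s[0:],s[9:]  1  'g'
  26  s[9:],s[2:]  1  'g'
  27  s[2:],s[28:]  1  'g'
  28  s[28:],s[21:]  0  ''
  29  s[21:],s[20:]  1  'h'

[0, 1, 0, 2, 1, 1, 1, 1, 0, 1, 0, 1, 1, 2, 0, 2, 1, 1, 0, 1, 1, 1, 0, 1, 1, 1, 1, 1, 0, 1]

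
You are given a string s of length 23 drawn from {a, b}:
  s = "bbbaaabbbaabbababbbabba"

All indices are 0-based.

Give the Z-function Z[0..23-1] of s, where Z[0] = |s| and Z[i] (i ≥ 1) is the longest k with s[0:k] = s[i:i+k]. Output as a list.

Z[0]=23
i=1: fresh scan; Z[1]=2 extend→box=[1,3)
i=2: min(r-i=1, Z[1]=2)=1; Z[2]=1
i=3: fresh scan; Z[3]=0
i=4: fresh scan; Z[4]=0
i=5: fresh scan; Z[5]=0
i=6: fresh scan; Z[6]=5 extend→box=[6,11)
i=7: min(r-i=4, Z[1]=2)=2; Z[7]=2
i=8: min(r-i=3, Z[2]=1)=1; Z[8]=1
i=9: min(r-i=2, Z[3]=0)=0; Z[9]=0
i=10: min(r-i=1, Z[4]=0)=0; Z[10]=0
i=11: fresh scan; Z[11]=2 extend→box=[11,13)
i=12: min(r-i=1, Z[1]=2)=1; Z[12]=1
i=13: fresh scan; Z[13]=0
i=14: fresh scan; Z[14]=1 extend→box=[14,15)
i=15: fresh scan; Z[15]=0
i=16: fresh scan; Z[16]=4 extend→box=[16,20)
i=17: min(r-i=3, Z[1]=2)=2; Z[17]=2
i=18: min(r-i=2, Z[2]=1)=1; Z[18]=1
i=19: min(r-i=1, Z[3]=0)=0; Z[19]=0
i=20: fresh scan; Z[20]=2 extend→box=[20,22)
i=21: min(r-i=1, Z[1]=2)=1; Z[21]=1
i=22: fresh scan; Z[22]=0

[23, 2, 1, 0, 0, 0, 5, 2, 1, 0, 0, 2, 1, 0, 1, 0, 4, 2, 1, 0, 2, 1, 0]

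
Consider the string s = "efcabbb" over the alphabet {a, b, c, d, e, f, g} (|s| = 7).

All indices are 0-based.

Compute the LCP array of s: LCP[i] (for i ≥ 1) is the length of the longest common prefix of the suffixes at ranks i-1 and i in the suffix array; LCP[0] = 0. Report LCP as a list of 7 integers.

rank→(start, suffix):
  0 → (3, 'abbb')
  1 → (6, 'b')
  2 → (5, 'bb')
  3 → (4, 'bbb')
  4 → (2, 'cabbb')
  5 → (0, 'efcabbb')
  6 → (1, 'fcabbb')

SA = [3, 6, 5, 4, 2, 0, 1]
i: (SA[i-1],SA[i]) lcp shared
  1: (3,6) 0 ''
  2: (6,5) 1 'b'
  3: (5,4) 2 'bb'
  4: (4,2) 0 ''
  5: (2,0) 0 ''
  6: (0,1) 0 ''

[0, 0, 1, 2, 0, 0, 0]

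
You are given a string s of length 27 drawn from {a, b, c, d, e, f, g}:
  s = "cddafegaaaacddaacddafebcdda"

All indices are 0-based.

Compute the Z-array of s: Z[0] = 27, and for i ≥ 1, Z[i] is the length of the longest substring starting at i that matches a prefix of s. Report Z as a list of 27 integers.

Z[0]=27
i=1: i≥r, start 0; Z[1]=0
i=2: i≥r, start 0; Z[2]=0
i=3: i≥r, start 0; Z[3]=0
i=4: i≥r, start 0; Z[4]=0
i=5: i≥r, start 0; Z[5]=0
i=6: i≥r, start 0; Z[6]=0
i=7: i≥r, start 0; Z[7]=0
i=8: i≥r, start 0; Z[8]=0
i=9: i≥r, start 0; Z[9]=0
i=10: i≥r, start 0; Z[10]=0
i=11: i≥r, start 0; Z[11]=4 scan→box=[11,15)
i=12: min(r-i=3, Z[1]=0)=0; Z[12]=0
i=13: min(r-i=2, Z[2]=0)=0; Z[13]=0
i=14: min(r-i=1, Z[3]=0)=0; Z[14]=0
i=15: i≥r, start 0; Z[15]=0
i=16: i≥r, start 0; Z[16]=6 scan→box=[16,22)
i=17: min(r-i=5, Z[1]=0)=0; Z[17]=0
i=18: min(r-i=4, Z[2]=0)=0; Z[18]=0
i=19: min(r-i=3, Z[3]=0)=0; Z[19]=0
i=20: min(r-i=2, Z[4]=0)=0; Z[20]=0
i=21: min(r-i=1, Z[5]=0)=0; Z[21]=0
i=22: i≥r, start 0; Z[22]=0
i=23: i≥r, start 0; Z[23]=4 scan→box=[23,27)
i=24: min(r-i=3, Z[1]=0)=0; Z[24]=0
i=25: min(r-i=2, Z[2]=0)=0; Z[25]=0
i=26: min(r-i=1, Z[3]=0)=0; Z[26]=0

[27, 0, 0, 0, 0, 0, 0, 0, 0, 0, 0, 4, 0, 0, 0, 0, 6, 0, 0, 0, 0, 0, 0, 4, 0, 0, 0]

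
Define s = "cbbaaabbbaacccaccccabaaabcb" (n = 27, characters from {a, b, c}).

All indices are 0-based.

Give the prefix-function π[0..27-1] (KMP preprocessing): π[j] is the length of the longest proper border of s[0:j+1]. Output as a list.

[0, 0, 0, 0, 0, 0, 0, 0, 0, 0, 0, 1, 1, 1, 0, 1, 1, 1, 1, 0, 0, 0, 0, 0, 0, 1, 2]

π[0] = 0
j=1 s[j]='b': π[1]=0 (border '')
j=2 s[j]='b': π[2]=0 (border '')
j=3 s[j]='a': π[3]=0 (border '')
j=4 s[j]='a': π[4]=0 (border '')
j=5 s[j]='a': π[5]=0 (border '')
j=6 s[j]='b': π[6]=0 (border '')
j=7 s[j]='b': π[7]=0 (border '')
j=8 s[j]='b': π[8]=0 (border '')
j=9 s[j]='a': π[9]=0 (border '')
j=10 s[j]='a': π[10]=0 (border '')
j=11 s[j]='c': π[11]=1 (border 'c')
j=12 s[j]='c': k: 1→0; π[12]=1 (border 'c')
j=13 s[j]='c': k: 1→0; π[13]=1 (border 'c')
j=14 s[j]='a': k: 1→0; π[14]=0 (border '')
j=15 s[j]='c': π[15]=1 (border 'c')
j=16 s[j]='c': k: 1→0; π[16]=1 (border 'c')
j=17 s[j]='c': k: 1→0; π[17]=1 (border 'c')
j=18 s[j]='c': k: 1→0; π[18]=1 (border 'c')
j=19 s[j]='a': k: 1→0; π[19]=0 (border '')
j=20 s[j]='b': π[20]=0 (border '')
j=21 s[j]='a': π[21]=0 (border '')
j=22 s[j]='a': π[22]=0 (border '')
j=23 s[j]='a': π[23]=0 (border '')
j=24 s[j]='b': π[24]=0 (border '')
j=25 s[j]='c': π[25]=1 (border 'c')
j=26 s[j]='b': π[26]=2 (border 'cb')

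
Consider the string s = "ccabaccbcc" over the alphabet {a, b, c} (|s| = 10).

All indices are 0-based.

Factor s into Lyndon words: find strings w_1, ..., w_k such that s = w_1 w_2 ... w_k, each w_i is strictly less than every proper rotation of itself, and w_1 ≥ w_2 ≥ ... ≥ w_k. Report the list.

["c", "c", "abaccbcc"]

emit factor 1: 'c' (i=0, period=1)
emit factor 2: 'c' (i=1, period=1)
emit factor 3: 'abaccbcc' (i=2, period=8)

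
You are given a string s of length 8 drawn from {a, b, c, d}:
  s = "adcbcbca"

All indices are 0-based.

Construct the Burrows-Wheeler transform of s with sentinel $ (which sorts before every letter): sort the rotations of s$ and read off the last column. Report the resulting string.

ac$ccbbda

rank  rotation   last
    0  $adcbcbca  a
    1  a$adcbcbc  c
    2  adcbcbca$  $
    3  bca$adcbc  c
    4  bcbca$adc  c
    5  ca$adcbcb  b
    6  cbca$adcb  b
    7  cbcbca$ad  d
    8  dcbcbca$a  a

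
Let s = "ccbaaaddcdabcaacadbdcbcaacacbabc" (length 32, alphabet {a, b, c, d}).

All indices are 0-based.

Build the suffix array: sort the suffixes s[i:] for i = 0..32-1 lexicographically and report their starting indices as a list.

[3, 23, 13, 4, 29, 10, 24, 14, 26, 16, 5, 2, 28, 30, 21, 11, 18, 31, 22, 12, 25, 15, 1, 27, 20, 0, 8, 9, 17, 19, 7, 6]

rank→(start, suffix):
  0 → (3, 'aaaddcdabcaacadbdcbcaacacbabc')
  1 → (23, 'aacacbabc')
  2 → (13, 'aacadbdcbcaacacbabc')
  3 → (4, 'aaddcdabcaacadbdcbcaacacbabc')
  4 → (29, 'abc')
  5 → (10, 'abcaacadbdcbcaacacbabc')
  6 → (24, 'acacbabc')
  7 → (14, 'acadbdcbcaacacbabc')
  8 → (26, 'acbabc')
  9 → (16, 'adbdcbcaacacbabc')
  10 → (5, 'addcdabcaacadbdcbcaacacbabc')
  11 → (2, 'baaaddcdabcaacadbdcbcaacacbabc')
  12 → (28, 'babc')
  13 → (30, 'bc')
  14 → (21, 'bcaacacbabc')
  15 → (11, 'bcaacadbdcbcaacacbabc')
  16 → (18, 'bdcbcaacacbabc')
  17 → (31, 'c')
  18 → (22, 'caacacbabc')
  19 → (12, 'caacadbdcbcaacacbabc')
  20 → (25, 'cacbabc')
  21 → (15, 'cadbdcbcaacacbabc')
  22 → (1, 'cbaaaddcdabcaacadbdcbcaacacbabc')
  23 → (27, 'cbabc')
  24 → (20, 'cbcaacacbabc')
  25 → (0, 'ccbaaaddcdabcaacadbdcbcaacacbabc')
  26 → (8, 'cdabcaacadbdcbcaacacbabc')
  27 → (9, 'dabcaacadbdcbcaacacbabc')
  28 → (17, 'dbdcbcaacacbabc')
  29 → (19, 'dcbcaacacbabc')
  30 → (7, 'dcdabcaacadbdcbcaacacbabc')
  31 → (6, 'ddcdabcaacadbdcbcaacacbabc')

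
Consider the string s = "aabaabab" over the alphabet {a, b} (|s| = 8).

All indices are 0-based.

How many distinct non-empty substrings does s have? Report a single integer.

sorted suffixes:
  #0 SA[0]=0  'aabaabab'
  #1 SA[1]=3  'aabab'
  #2 SA[2]=6  'ab'
  #3 SA[3]=1  'abaabab'
  #4 SA[4]=4  'abab'
  #5 SA[5]=7  'b'
  #6 SA[6]=2  'baabab'
  #7 SA[7]=5  'bab'

SA = [0, 3, 6, 1, 4, 7, 2, 5]
rank  pair      lcp
   1  s[0:],s[3:]  4  'aaba'
   2  s[3:],s[6:]  1  'a'
   3  s[6:],s[1:]  2  'ab'
   4  s[1:],s[4:]  3  'aba'
   5  s[4:],s[7:]  0  ''
   6  s[7:],s[2:]  1  'b'
   7  s[2:],s[5:]  2  'ba'

n(n+1)/2 = 8·9/2 = 36
Σ LCP = 0 + 4 + 1 + 2 + 3 + 0 + 1 + 2 = 13
distinct = 36 − 13 = 23

23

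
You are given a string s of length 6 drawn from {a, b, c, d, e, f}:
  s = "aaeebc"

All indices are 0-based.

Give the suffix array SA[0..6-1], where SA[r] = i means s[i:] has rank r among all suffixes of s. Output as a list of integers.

rank | idx | suffix
   0 |   0 | aaeebc
   1 |   1 | aeebc
   2 |   4 | bc
   3 |   5 | c
   4 |   3 | ebc
   5 |   2 | eebc

[0, 1, 4, 5, 3, 2]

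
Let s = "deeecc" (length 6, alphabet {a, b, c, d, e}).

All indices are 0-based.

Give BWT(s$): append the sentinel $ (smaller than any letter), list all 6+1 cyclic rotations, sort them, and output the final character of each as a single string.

cce$eed

rank  rotation last
    0  $deeecc  c
    1  c$deeec  c
    2  cc$deee  e
    3  deeecc$  $
    4  ecc$dee  e
    5  eecc$de  e
    6  eeecc$d  d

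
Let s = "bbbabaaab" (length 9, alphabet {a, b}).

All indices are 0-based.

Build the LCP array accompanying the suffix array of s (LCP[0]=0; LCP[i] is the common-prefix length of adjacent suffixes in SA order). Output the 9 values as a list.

sorted suffixes:
  #0 SA[0]=5  'aaab'
  #1 SA[1]=6  'aab'
  #2 SA[2]=7  'ab'
  #3 SA[3]=3  'abaaab'
  #4 SA[4]=8  'b'
  #5 SA[5]=4  'baaab'
  #6 SA[6]=2  'babaaab'
  #7 SA[7]=1  'bbabaaab'
  #8 SA[8]=0  'bbbabaaab'

SA = [5, 6, 7, 3, 8, 4, 2, 1, 0]
[i] adj suffixes → lcp
  [1] 5/6 → 2 ('aa')
  [2] 6/7 → 1 ('a')
  [3] 7/3 → 2 ('ab')
  [4] 3/8 → 0 ('')
  [5] 8/4 → 1 ('b')
  [6] 4/2 → 2 ('ba')
  [7] 2/1 → 1 ('b')
  [8] 1/0 → 2 ('bb')

[0, 2, 1, 2, 0, 1, 2, 1, 2]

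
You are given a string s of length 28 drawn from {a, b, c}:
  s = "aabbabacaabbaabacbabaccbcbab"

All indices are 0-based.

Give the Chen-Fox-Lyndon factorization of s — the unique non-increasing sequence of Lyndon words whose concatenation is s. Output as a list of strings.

emit factor 1: 'aabbabac' (i=0, period=8)
emit factor 2: 'aabb' (i=8, period=4)
emit factor 3: 'aabacbabaccbcbab' (i=12, period=16)

["aabbabac", "aabb", "aabacbabaccbcbab"]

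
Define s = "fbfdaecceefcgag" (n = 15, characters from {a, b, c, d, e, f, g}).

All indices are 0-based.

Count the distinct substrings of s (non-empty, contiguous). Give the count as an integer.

112

rank | idx | suffix
   0 |   4 | aecceefcgag
   1 |  13 | ag
   2 |   1 | bfdaecceefcgag
   3 |   6 | cceefcgag
   4 |   7 | ceefcgag
   5 |  11 | cgag
   6 |   3 | daecceefcgag
   7 |   5 | ecceefcgag
   8 |   8 | eefcgag
   9 |   9 | efcgag
  10 |   0 | fbfdaecceefcgag
  11 |  10 | fcgag
  12 |   2 | fdaecceefcgag
  13 |  14 | g
  14 |  12 | gag

SA = [4, 13, 1, 6, 7, 11, 3, 5, 8, 9, 0, 10, 2, 14, 12]
[i] adj suffixes → lcp
  [1] 4/13 → 1 ('a')
  [2] 13/1 → 0 ('')
  [3] 1/6 → 0 ('')
  [4] 6/7 → 1 ('c')
  [5] 7/11 → 1 ('c')
  [6] 11/3 → 0 ('')
  [7] 3/5 → 0 ('')
  [8] 5/8 → 1 ('e')
  [9] 8/9 → 1 ('e')
  [10] 9/0 → 0 ('')
  [11] 0/10 → 1 ('f')
  [12] 10/2 → 1 ('f')
  [13] 2/14 → 0 ('')
  [14] 14/12 → 1 ('g')

n(n+1)/2 = 15·16/2 = 120
Σ LCP = 0 + 1 + 0 + 0 + 1 + 1 + 0 + 0 + 1 + 1 + 0 + 1 + 1 + 0 + 1 = 8
distinct = 120 − 8 = 112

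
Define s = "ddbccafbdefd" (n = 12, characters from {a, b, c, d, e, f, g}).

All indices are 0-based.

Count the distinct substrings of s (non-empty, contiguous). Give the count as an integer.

sorted suffixes:
  #0 SA[0]=5  'afbdefd'
  #1 SA[1]=2  'bccafbdefd'
  #2 SA[2]=7  'bdefd'
  #3 SA[3]=4  'cafbdefd'
  #4 SA[4]=3  'ccafbdefd'
  #5 SA[5]=11  'd'
  #6 SA[6]=1  'dbccafbdefd'
  #7 SA[7]=0  'ddbccafbdefd'
  #8 SA[8]=8  'defd'
  #9 SA[9]=9  'efd'
  #10 SA[10]=6  'fbdefd'
  #11 SA[11]=10  'fd'

SA = [5, 2, 7, 4, 3, 11, 1, 0, 8, 9, 6, 10]
rank  pair      lcp
   1  s[5:],s[2:]  0  ''
   2  s[2:],s[7:]  1  'b'
   3  s[7:],s[4:]  0  ''
   4  s[4:],s[3:]  1  'c'
   5  s[3:],s[11:]  0  ''
   6  s[11:],s[1:]  1  'd'
   7  s[1:],s[0:]  1  'd'
   8  s[0:],s[8:]  1  'd'
   9  s[8:],s[9:]  0  ''
  10  s[9:],s[6:]  0  ''
  11  s[6:],s[10:]  1  'f'

n(n+1)/2 = 12·13/2 = 78
Σ LCP = 0 + 0 + 1 + 0 + 1 + 0 + 1 + 1 + 1 + 0 + 0 + 1 = 6
distinct = 78 − 6 = 72

72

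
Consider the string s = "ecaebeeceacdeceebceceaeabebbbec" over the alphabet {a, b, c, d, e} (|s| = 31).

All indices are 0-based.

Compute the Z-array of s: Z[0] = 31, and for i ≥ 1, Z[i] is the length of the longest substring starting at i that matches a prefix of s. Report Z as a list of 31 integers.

[31, 0, 0, 1, 0, 1, 2, 0, 1, 0, 0, 0, 2, 0, 1, 1, 0, 0, 2, 0, 1, 0, 1, 0, 0, 1, 0, 0, 0, 2, 0]

Z[0]=31
i=1: fresh scan; Z[1]=0
i=2: fresh scan; Z[2]=0
i=3: fresh scan; Z[3]=1 extend→box=[3,4)
i=4: fresh scan; Z[4]=0
i=5: fresh scan; Z[5]=1 extend→box=[5,6)
i=6: fresh scan; Z[6]=2 extend→box=[6,8)
i=7: min(r-i=1, Z[1]=0)=0; Z[7]=0
i=8: fresh scan; Z[8]=1 extend→box=[8,9)
i=9: fresh scan; Z[9]=0
i=10: fresh scan; Z[10]=0
i=11: fresh scan; Z[11]=0
i=12: fresh scan; Z[12]=2 extend→box=[12,14)
i=13: min(r-i=1, Z[1]=0)=0; Z[13]=0
i=14: fresh scan; Z[14]=1 extend→box=[14,15)
i=15: fresh scan; Z[15]=1 extend→box=[15,16)
i=16: fresh scan; Z[16]=0
i=17: fresh scan; Z[17]=0
i=18: fresh scan; Z[18]=2 extend→box=[18,20)
i=19: min(r-i=1, Z[1]=0)=0; Z[19]=0
i=20: fresh scan; Z[20]=1 extend→box=[20,21)
i=21: fresh scan; Z[21]=0
i=22: fresh scan; Z[22]=1 extend→box=[22,23)
i=23: fresh scan; Z[23]=0
i=24: fresh scan; Z[24]=0
i=25: fresh scan; Z[25]=1 extend→box=[25,26)
i=26: fresh scan; Z[26]=0
i=27: fresh scan; Z[27]=0
i=28: fresh scan; Z[28]=0
i=29: fresh scan; Z[29]=2 extend→box=[29,31)
i=30: min(r-i=1, Z[1]=0)=0; Z[30]=0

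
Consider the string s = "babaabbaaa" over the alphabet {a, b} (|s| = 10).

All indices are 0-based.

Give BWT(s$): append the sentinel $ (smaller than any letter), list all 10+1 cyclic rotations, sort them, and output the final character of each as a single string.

aaabbbaba$a

rank  rotation     last
    0  $babaabbaaa  a
    1  a$babaabbaa  a
    2  aa$babaabba  a
    3  aaa$babaabb  b
    4  aabbaaa$bab  b
    5  abaabbaaa$b  b
    6  abbaaa$baba  a
    7  baaa$babaab  b
    8  baabbaaa$ba  a
    9  babaabbaaa$  $
   10  bbaaa$babaa  a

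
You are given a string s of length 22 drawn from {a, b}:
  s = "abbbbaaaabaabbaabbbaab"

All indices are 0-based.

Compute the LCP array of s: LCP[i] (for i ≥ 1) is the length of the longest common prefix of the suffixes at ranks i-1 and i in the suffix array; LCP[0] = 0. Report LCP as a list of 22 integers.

rank→(start, suffix):
  0 → (5, 'aaaabaabbaabbbaab')
  1 → (6, 'aaabaabbaabbbaab')
  2 → (19, 'aab')
  3 → (7, 'aabaabbaabbbaab')
  4 → (10, 'aabbaabbbaab')
  5 → (14, 'aabbbaab')
  6 → (20, 'ab')
  7 → (8, 'abaabbaabbbaab')
  8 → (11, 'abbaabbbaab')
  9 → (15, 'abbbaab')
  10 → (0, 'abbbbaaaabaabbaabbbaab')
  11 → (21, 'b')
  12 → (4, 'baaaabaabbaabbbaab')
  13 → (18, 'baab')
  14 → (9, 'baabbaabbbaab')
  15 → (13, 'baabbbaab')
  16 → (3, 'bbaaaabaabbaabbbaab')
  17 → (17, 'bbaab')
  18 → (12, 'bbaabbbaab')
  19 → (2, 'bbbaaaabaabbaabbbaab')
  20 → (16, 'bbbaab')
  21 → (1, 'bbbbaaaabaabbaabbbaab')

SA = [5, 6, 19, 7, 10, 14, 20, 8, 11, 15, 0, 21, 4, 18, 9, 13, 3, 17, 12, 2, 16, 1]
i: (SA[i-1],SA[i]) lcp shared
  1: (5,6) 3 'aaa'
  2: (6,19) 2 'aa'
  3: (19,7) 3 'aab'
  4: (7,10) 3 'aab'
  5: (10,14) 4 'aabb'
  6: (14,20) 1 'a'
  7: (20,8) 2 'ab'
  8: (8,11) 2 'ab'
  9: (11,15) 3 'abb'
  10: (15,0) 4 'abbb'
  11: (0,21) 0 ''
  12: (21,4) 1 'b'
  13: (4,18) 3 'baa'
  14: (18,9) 4 'baab'
  15: (9,13) 5 'baabb'
  16: (13,3) 1 'b'
  17: (3,17) 4 'bbaa'
  18: (17,12) 5 'bbaab'
  19: (12,2) 2 'bb'
  20: (2,16) 5 'bbbaa'
  21: (16,1) 3 'bbb'

[0, 3, 2, 3, 3, 4, 1, 2, 2, 3, 4, 0, 1, 3, 4, 5, 1, 4, 5, 2, 5, 3]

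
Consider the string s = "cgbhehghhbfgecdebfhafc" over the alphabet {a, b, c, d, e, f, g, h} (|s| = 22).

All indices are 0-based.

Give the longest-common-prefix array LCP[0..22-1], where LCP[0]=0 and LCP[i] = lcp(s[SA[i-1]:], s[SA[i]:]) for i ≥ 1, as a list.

rank→(start, suffix):
  0 → (19, 'afc')
  1 → (9, 'bfgecdebfhafc')
  2 → (16, 'bfhafc')
  3 → (2, 'bhehghhbfgecdebfhafc')
  4 → (21, 'c')
  5 → (13, 'cdebfhafc')
  6 → (0, 'cgbhehghhbfgecdebfhafc')
  7 → (14, 'debfhafc')
  8 → (15, 'ebfhafc')
  9 → (12, 'ecdebfhafc')
  10 → (4, 'ehghhbfgecdebfhafc')
  11 → (20, 'fc')
  12 → (10, 'fgecdebfhafc')
  13 → (17, 'fhafc')
  14 → (1, 'gbhehghhbfgecdebfhafc')
  15 → (11, 'gecdebfhafc')
  16 → (6, 'ghhbfgecdebfhafc')
  17 → (18, 'hafc')
  18 → (8, 'hbfgecdebfhafc')
  19 → (3, 'hehghhbfgecdebfhafc')
  20 → (5, 'hghhbfgecdebfhafc')
  21 → (7, 'hhbfgecdebfhafc')

SA = [19, 9, 16, 2, 21, 13, 0, 14, 15, 12, 4, 20, 10, 17, 1, 11, 6, 18, 8, 3, 5, 7]
[i] adj suffixes → lcp
  [1] 19/9 → 0 ('')
  [2] 9/16 → 2 ('bf')
  [3] 16/2 → 1 ('b')
  [4] 2/21 → 0 ('')
  [5] 21/13 → 1 ('c')
  [6] 13/0 → 1 ('c')
  [7] 0/14 → 0 ('')
  [8] 14/15 → 0 ('')
  [9] 15/12 → 1 ('e')
  [10] 12/4 → 1 ('e')
  [11] 4/20 → 0 ('')
  [12] 20/10 → 1 ('f')
  [13] 10/17 → 1 ('f')
  [14] 17/1 → 0 ('')
  [15] 1/11 → 1 ('g')
  [16] 11/6 → 1 ('g')
  [17] 6/18 → 0 ('')
  [18] 18/8 → 1 ('h')
  [19] 8/3 → 1 ('h')
  [20] 3/5 → 1 ('h')
  [21] 5/7 → 1 ('h')

[0, 0, 2, 1, 0, 1, 1, 0, 0, 1, 1, 0, 1, 1, 0, 1, 1, 0, 1, 1, 1, 1]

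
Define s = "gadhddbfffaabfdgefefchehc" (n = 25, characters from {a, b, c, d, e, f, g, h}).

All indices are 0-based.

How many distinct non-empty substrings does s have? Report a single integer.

305

rank→(start, suffix):
  0 → (10, 'aabfdgefefchehc')
  1 → (11, 'abfdgefefchehc')
  2 → (1, 'adhddbfffaabfdgefefchehc')
  3 → (12, 'bfdgefefchehc')
  4 → (6, 'bfffaabfdgefefchehc')
  5 → (24, 'c')
  6 → (20, 'chehc')
  7 → (5, 'dbfffaabfdgefefchehc')
  8 → (4, 'ddbfffaabfdgefefchehc')
  9 → (14, 'dgefefchehc')
  10 → (2, 'dhddbfffaabfdgefefchehc')
  11 → (18, 'efchehc')
  12 → (16, 'efefchehc')
  13 → (22, 'ehc')
  14 → (9, 'faabfdgefefchehc')
  15 → (19, 'fchehc')
  16 → (13, 'fdgefefchehc')
  17 → (17, 'fefchehc')
  18 → (8, 'ffaabfdgefefchehc')
  19 → (7, 'fffaabfdgefefchehc')
  20 → (0, 'gadhddbfffaabfdgefefchehc')
  21 → (15, 'gefefchehc')
  22 → (23, 'hc')
  23 → (3, 'hddbfffaabfdgefefchehc')
  24 → (21, 'hehc')

SA = [10, 11, 1, 12, 6, 24, 20, 5, 4, 14, 2, 18, 16, 22, 9, 19, 13, 17, 8, 7, 0, 15, 23, 3, 21]
rank  pair      lcp
   1  s[10:],s[11:]  1  'a'
   2  s[11:],s[1:]  1  'a'
   3  s[1:],s[12:]  0  ''
   4  s[12:],s[6:]  2  'bf'
   5  s[6:],s[24:]  0  ''
   6  s[24:],s[20:]  1  'c'
   7  s[20:],s[5:]  0  ''
   8  s[5:],s[4:]  1  'd'
   9  s[4:],s[14:]  1  'd'
  10  s[14:],s[2:]  1  'd'
  11  s[2:],s[18:]  0  ''
  12  s[18:],s[16:]  2  'ef'
  13  s[16:],s[22:]  1  'e'
  14  s[22:],s[9:]  0  ''
  15  s[9:],s[19:]  1  'f'
  16  s[19:],s[13:]  1  'f'
  17  s[13:],s[17:]  1  'f'
  18  s[17:],s[8:]  1  'f'
  19  s[8:],s[7:]  2  'ff'
  20  s[7:],s[0:]  0  ''
  21  s[0:],s[15:]  1  'g'
  22  s[15:],s[23:]  0  ''
  23  s[23:],s[3:]  1  'h'
  24  s[3:],s[21:]  1  'h'

n(n+1)/2 = 25·26/2 = 325
Σ LCP = 0 + 1 + 1 + 0 + 2 + 0 + 1 + 0 + 1 + 1 + 1 + 0 + 2 + 1 + 0 + 1 + 1 + 1 + 1 + 2 + 0 + 1 + 0 + 1 + 1 = 20
distinct = 325 − 20 = 305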